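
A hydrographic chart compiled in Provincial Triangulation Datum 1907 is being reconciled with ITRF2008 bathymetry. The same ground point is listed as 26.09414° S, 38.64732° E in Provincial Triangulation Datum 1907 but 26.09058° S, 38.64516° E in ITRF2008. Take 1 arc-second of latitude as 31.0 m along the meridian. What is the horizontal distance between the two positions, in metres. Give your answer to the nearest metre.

452 m

Δφ = -26.09058° − -26.09414° = +0.00356°; Δλ = 38.64516° − 38.64732° = -0.00216°.
1° of latitude = 3600 × 31.00 = 111600 m.
ΔN = Δφ × 111600 = 397.3 m; ΔE = Δλ × 111600 × cos(-26.09414°) = -0.00216 × 111600 × 0.898073 = -216.5 m.
Distance = √(ΔE² + ΔN²) = √((-216.5)² + 397.3²) = 452.4 m.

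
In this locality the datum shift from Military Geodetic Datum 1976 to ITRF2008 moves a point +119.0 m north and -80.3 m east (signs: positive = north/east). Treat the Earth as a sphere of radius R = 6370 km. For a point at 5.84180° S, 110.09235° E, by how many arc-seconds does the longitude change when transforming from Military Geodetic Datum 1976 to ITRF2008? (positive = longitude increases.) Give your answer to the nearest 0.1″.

At latitude -5.84180°, cos φ = 0.994807.
One radian of longitude at latitude φ spans R cos φ, so Δλ = ΔE / (R cos φ) = -80.3 / (6370000 × 0.994807) = -1.2672e-05 rad = -2.614″.

Δλ = -2.6″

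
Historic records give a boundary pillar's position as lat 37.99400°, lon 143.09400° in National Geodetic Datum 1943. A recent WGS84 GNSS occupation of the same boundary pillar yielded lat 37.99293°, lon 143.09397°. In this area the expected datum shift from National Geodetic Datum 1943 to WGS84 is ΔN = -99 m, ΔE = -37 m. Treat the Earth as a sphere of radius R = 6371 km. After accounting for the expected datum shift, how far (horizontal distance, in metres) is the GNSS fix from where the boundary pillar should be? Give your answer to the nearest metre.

40 m

Observed coordinate differences: Δφ = -0.00107°, Δλ = -0.00003°.
Converting to metres (1° lat = 111195 m, cos φ = 0.788075): observed ΔN = -119.0 m, observed ΔE = -2.6 m.
Subtracting the expected shift leaves a residual of -119.0 − (-99) = -20.0 m north and -2.6 − (-37) = 34.4 m east.
Residual distance = √((-20.0)² + 34.4²) = 39.8 m.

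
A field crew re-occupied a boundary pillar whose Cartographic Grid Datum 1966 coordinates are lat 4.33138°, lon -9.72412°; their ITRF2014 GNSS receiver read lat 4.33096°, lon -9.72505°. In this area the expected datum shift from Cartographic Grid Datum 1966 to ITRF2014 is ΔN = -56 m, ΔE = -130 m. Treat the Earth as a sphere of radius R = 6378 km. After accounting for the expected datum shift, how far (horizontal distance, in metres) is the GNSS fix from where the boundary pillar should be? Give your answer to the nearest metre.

28 m

Observed coordinate differences: Δφ = -0.00042°, Δλ = -0.00093°.
Converting to metres (1° lat = 111317 m, cos φ = 0.997144): observed ΔN = -46.8 m, observed ΔE = -103.2 m.
Subtracting the expected shift leaves a residual of -46.8 − (-56) = 9.2 m north and -103.2 − (-130) = 26.8 m east.
Residual distance = √(9.2² + 26.8²) = 28.3 m.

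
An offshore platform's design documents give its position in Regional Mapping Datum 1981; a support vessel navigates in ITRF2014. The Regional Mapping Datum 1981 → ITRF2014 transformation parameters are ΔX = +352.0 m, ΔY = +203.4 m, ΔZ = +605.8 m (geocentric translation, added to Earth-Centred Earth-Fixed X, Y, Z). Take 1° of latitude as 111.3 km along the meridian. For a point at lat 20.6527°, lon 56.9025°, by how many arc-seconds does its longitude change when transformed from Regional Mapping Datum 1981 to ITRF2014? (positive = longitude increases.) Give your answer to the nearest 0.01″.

Δλ = -6.35″

sin φ = 0.352702, cos φ = 0.935736, sin λ = 0.837743, cos λ = 0.546065.
East component: ΔE = −sin λ·ΔX + cos λ·ΔY = −(0.837743)(352.0) + (0.546065)(203.4) = -183.82 m.
1° of latitude spans 111300 m; at latitude φ, 1° of longitude spans that × cos φ = 104147.4 m, so Δλ = -183.82 / 104147.4 × 3600 = -6.354″.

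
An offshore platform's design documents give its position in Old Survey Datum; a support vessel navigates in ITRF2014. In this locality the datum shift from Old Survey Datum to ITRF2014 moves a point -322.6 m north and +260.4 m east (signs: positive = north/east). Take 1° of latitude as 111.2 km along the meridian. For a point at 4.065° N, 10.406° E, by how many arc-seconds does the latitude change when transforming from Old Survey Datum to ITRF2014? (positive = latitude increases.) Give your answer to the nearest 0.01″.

Δφ = -10.44″

1° of latitude = 111.2 km, so Δφ = -322.6 / 111200 = -0.0029011° = -10.444″.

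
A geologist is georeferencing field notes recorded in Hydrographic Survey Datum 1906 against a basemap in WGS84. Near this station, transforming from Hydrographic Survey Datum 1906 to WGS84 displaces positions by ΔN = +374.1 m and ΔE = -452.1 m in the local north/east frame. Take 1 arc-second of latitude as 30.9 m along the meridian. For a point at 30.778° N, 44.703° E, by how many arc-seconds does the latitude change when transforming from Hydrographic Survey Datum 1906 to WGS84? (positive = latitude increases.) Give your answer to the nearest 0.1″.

Δφ = 12.1″

1″ of latitude = 30.90 m, so Δφ = 374.1 / 30.90 = 12.107″.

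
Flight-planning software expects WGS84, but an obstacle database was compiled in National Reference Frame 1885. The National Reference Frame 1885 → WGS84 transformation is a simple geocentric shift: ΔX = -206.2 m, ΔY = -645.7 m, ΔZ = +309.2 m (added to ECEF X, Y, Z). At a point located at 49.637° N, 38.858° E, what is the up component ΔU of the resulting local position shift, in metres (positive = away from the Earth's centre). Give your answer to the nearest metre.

At φ = 49.637°, λ = 38.858°: sin φ = 0.761957, cos φ = 0.647628, sin λ = 0.627392, cos λ = 0.778703.
ΔU = cos φ cos λ·ΔX + cos φ sin λ·ΔY + sin φ·ΔZ = (0.647628)(0.778703)(-206.2) + (0.647628)(0.627392)(-645.7) + (0.761957)(309.2) = -130.75 m.

ΔU = -131 m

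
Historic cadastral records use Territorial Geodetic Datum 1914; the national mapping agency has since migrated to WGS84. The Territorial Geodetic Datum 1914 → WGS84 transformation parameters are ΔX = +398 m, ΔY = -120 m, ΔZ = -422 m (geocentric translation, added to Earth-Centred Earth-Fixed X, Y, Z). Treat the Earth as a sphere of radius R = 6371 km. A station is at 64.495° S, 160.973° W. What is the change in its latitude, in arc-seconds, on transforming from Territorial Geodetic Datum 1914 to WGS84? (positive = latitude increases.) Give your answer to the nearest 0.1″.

sin φ = -0.902548, cos φ = 0.430590, sin λ = -0.326014, cos λ = -0.945365.
North component: ΔN = −sin φ cos λ·ΔX − sin φ sin λ·ΔY + cos φ·ΔZ = −(-0.902548)(-0.945365)(398) − (-0.902548)(-0.326014)(-120) + (0.430590)(-422) = -485.99 m.
1° of latitude spans πR/180 = 111195 m, so Δφ = -485.99 / 111195 × 3600 = -15.734″.

Δφ = -15.7″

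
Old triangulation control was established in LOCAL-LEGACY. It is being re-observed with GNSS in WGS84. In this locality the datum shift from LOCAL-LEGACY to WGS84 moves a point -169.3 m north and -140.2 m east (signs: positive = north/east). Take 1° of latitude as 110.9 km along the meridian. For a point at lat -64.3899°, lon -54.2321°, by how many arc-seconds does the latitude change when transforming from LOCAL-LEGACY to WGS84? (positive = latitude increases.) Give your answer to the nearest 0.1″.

Δφ = -5.5″

1° of latitude = 110.9 km, so Δφ = -169.3 / 110900 = -0.0015266° = -5.496″.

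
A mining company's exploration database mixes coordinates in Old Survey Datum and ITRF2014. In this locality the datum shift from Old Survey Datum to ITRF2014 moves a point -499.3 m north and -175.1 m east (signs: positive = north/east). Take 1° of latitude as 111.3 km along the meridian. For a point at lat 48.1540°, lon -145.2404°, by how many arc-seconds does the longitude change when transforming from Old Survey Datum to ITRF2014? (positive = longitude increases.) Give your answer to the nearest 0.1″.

Δλ = -8.5″

At latitude 48.1540°, cos φ = 0.667131.
1° of longitude at this latitude = 111.3 × cos φ = 74.25 km, so Δλ = -175.1 / 74251.7 = -0.0023582° = -8.490″.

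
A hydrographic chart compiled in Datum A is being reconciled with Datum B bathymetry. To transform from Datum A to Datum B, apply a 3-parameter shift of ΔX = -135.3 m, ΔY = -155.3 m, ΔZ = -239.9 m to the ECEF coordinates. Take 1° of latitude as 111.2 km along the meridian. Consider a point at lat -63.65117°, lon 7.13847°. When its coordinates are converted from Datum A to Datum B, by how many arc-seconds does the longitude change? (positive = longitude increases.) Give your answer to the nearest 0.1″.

Δλ = -10.0″

sin φ = -0.896108, cos φ = 0.443835, sin λ = 0.124268, cos λ = 0.992249.
East component: ΔE = −sin λ·ΔX + cos λ·ΔY = −(0.124268)(-135.3) + (0.992249)(-155.3) = -137.28 m.
1° of latitude spans 111200 m; at latitude φ, 1° of longitude spans that × cos φ = 49354.5 m, so Δλ = -137.28 / 49354.5 × 3600 = -10.014″.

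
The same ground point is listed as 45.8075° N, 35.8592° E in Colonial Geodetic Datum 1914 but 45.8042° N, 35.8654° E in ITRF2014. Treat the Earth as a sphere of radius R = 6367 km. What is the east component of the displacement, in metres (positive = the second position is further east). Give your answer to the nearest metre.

ΔE = 480 m

Δφ = 45.8042° − 45.8075° = -0.0033°; Δλ = 35.8654° − 35.8592° = +0.0062°.
1° along a meridian = πR/180 = 111125 m.
ΔN = Δφ × 111125 = -366.7 m; ΔE = Δλ × 111125 × cos(45.8075°) = +0.0062 × 111125 × 0.697071 = 480.3 m.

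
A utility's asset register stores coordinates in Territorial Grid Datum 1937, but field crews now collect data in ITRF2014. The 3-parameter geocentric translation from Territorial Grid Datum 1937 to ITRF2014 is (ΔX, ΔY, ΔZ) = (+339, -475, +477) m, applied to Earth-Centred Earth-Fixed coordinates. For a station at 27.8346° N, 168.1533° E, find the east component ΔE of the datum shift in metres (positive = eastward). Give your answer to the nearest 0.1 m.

ΔE = 395.3 m

At φ = 27.8346°, λ = 168.1533°: sin φ = 0.466921, cos φ = 0.884299, sin λ = 0.205294, cos λ = -0.978700.
ΔE = −sin λ·ΔX + cos λ·ΔY = −(0.205294)·(339) + (-0.978700)·(-475) = 395.29 m.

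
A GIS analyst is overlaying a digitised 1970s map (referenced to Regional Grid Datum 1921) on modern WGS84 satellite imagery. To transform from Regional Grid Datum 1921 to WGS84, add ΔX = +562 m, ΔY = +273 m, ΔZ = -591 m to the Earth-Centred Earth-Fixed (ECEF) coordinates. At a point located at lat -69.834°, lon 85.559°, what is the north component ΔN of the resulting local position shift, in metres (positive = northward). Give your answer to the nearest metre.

ΔN = 93 m

The local north axis is (−sin φ cos λ, −sin φ sin λ, cos φ), giving ΔN = 40.849 + 255.495 − 203.742 = 92.60 m.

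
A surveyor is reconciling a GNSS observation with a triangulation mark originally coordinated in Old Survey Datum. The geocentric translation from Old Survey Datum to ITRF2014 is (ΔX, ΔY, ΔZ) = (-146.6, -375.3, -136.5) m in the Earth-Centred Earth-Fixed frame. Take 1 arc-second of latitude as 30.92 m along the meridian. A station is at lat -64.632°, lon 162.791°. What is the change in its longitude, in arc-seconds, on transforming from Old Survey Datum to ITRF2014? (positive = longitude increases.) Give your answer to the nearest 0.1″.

sin φ = -0.903575, cos φ = 0.428431, sin λ = 0.295858, cos λ = -0.955232.
East component: ΔE = −sin λ·ΔX + cos λ·ΔY = −(0.295858)(-146.6) + (-0.955232)(-375.3) = 401.87 m.
1° of latitude spans 3600 × 30.92 = 111312 m; at latitude φ, 1° of longitude spans that × cos φ = 47689.5 m, so Δλ = 401.87 / 47689.5 × 3600 = 30.337″.

Δλ = 30.3″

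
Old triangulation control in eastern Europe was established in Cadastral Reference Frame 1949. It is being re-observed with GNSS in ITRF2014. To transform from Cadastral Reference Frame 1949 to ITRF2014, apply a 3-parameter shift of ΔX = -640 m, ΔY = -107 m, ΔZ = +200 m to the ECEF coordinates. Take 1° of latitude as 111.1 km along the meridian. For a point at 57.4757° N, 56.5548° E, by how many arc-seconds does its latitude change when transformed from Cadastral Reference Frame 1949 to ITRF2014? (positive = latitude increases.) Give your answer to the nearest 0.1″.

sin φ = 0.843163, cos φ = 0.537657, sin λ = 0.834413, cos λ = 0.551139.
North component: ΔN = −sin φ cos λ·ΔX − sin φ sin λ·ΔY + cos φ·ΔZ = −(0.843163)(0.551139)(-640) − (0.843163)(0.834413)(-107) + (0.537657)(200) = 480.22 m.
1° of latitude spans 111100 m, so Δφ = 480.22 / 111100 × 3600 = 15.561″.

Δφ = 15.6″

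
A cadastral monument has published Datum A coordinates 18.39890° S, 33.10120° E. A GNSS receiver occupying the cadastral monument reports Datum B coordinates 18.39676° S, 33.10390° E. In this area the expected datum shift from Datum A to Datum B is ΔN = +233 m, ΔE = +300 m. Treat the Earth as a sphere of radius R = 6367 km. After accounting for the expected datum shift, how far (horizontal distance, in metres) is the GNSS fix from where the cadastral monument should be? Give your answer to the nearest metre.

Observed coordinate differences: Δφ = +0.00214°, Δλ = +0.00270°.
Converting to metres (1° lat = 111125 m, cos φ = 0.948882): observed ΔN = 237.8 m, observed ΔE = 284.7 m.
Subtracting the expected shift leaves a residual of 237.8 − (233) = 4.8 m north and 284.7 − (300) = -15.3 m east.
Residual distance = √(4.8² + (-15.3)²) = 16.0 m.

16 m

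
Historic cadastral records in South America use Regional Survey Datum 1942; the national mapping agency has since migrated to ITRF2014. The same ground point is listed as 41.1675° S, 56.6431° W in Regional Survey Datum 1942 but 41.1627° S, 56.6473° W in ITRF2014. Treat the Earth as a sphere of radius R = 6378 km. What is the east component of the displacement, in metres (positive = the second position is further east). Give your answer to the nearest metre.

ΔE = -352 m

Δφ = -41.1627° − -41.1675° = +0.0048°; Δλ = -56.6473° − -56.6431° = -0.0042°.
1° along a meridian = πR/180 = 111317 m.
ΔN = Δφ × 111317 = 534.3 m; ΔE = Δλ × 111317 × cos(-41.1675°) = -0.0042 × 111317 × 0.752788 = -352.0 m.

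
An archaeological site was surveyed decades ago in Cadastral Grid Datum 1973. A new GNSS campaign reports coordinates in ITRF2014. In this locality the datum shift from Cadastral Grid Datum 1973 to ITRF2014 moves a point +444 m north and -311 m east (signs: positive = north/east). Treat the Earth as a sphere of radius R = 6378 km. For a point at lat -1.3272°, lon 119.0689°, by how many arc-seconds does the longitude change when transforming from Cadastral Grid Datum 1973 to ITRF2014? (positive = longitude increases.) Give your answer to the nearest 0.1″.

Δλ = -10.1″

At latitude -1.3272°, cos φ = 0.999732.
One radian of longitude at latitude φ spans R cos φ, so Δλ = ΔE / (R cos φ) = -311.0 / (6378000 × 0.999732) = -4.8774e-05 rad = -10.060″.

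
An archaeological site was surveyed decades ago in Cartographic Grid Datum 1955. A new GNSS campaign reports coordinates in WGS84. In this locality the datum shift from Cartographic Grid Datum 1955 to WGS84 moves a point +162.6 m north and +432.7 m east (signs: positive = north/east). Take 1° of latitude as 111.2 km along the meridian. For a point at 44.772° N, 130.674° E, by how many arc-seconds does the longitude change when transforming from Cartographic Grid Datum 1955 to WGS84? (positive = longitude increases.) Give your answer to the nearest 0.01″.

At latitude 44.772°, cos φ = 0.709915.
1° of longitude at this latitude = 111.2 × cos φ = 78.94 km, so Δλ = 432.7 / 78942.5 = 0.0054812° = 19.732″.

Δλ = 19.73″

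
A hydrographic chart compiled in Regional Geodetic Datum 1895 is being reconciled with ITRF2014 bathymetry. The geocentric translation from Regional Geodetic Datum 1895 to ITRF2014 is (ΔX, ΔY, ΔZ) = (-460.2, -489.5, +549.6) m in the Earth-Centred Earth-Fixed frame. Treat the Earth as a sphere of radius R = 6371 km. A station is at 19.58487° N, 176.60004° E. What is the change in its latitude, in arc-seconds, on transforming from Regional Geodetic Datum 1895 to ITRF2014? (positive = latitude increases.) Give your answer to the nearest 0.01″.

sin φ = 0.335203, cos φ = 0.942146, sin λ = 0.059306, cos λ = -0.998240.
North component: ΔN = −sin φ cos λ·ΔX − sin φ sin λ·ΔY + cos φ·ΔZ = −(0.335203)(-0.998240)(-460.2) − (0.335203)(0.059306)(-489.5) + (0.942146)(549.6) = 373.55 m.
1° of latitude spans πR/180 = 111195 m, so Δφ = 373.55 / 111195 × 3600 = 12.094″.

Δφ = 12.09″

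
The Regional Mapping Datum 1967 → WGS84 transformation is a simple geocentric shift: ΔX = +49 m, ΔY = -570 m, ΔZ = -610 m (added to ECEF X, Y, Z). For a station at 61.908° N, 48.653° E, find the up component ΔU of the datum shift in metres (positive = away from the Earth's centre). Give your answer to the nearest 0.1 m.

ΔU = -724.4 m

The local up (radial) axis is (cos φ cos λ, cos φ sin λ, sin φ), giving ΔU = 15.243 − 201.499 − 538.138 = -724.39 m.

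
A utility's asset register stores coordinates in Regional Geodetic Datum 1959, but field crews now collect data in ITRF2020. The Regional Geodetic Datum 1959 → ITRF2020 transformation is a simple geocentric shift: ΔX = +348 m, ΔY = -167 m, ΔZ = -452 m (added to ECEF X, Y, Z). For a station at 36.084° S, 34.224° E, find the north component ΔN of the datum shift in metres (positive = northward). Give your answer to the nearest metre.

The local north axis is (−sin φ cos λ, −sin φ sin λ, cos φ), giving ΔN = 169.472 − 55.320 − 365.286 = -251.13 m.

ΔN = -251 m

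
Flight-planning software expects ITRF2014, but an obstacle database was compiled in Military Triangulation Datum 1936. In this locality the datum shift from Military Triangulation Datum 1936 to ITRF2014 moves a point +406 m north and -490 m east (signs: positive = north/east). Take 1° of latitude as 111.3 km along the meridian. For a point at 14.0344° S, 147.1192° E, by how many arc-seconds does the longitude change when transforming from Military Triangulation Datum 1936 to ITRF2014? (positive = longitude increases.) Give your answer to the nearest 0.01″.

At latitude -14.0344°, cos φ = 0.970150.
1° of longitude at this latitude = 111.3 × cos φ = 107.98 km, so Δλ = -490.0 / 107977.7 = -0.0045380° = -16.337″.

Δλ = -16.34″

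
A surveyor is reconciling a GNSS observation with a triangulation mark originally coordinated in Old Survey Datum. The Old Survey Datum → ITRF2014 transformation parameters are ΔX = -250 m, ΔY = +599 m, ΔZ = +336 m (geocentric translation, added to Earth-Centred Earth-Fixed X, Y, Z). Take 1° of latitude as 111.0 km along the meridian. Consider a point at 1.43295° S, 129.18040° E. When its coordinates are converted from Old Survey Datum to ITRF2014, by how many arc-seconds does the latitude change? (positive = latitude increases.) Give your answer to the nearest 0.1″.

sin φ = -0.025007, cos φ = 0.999687, sin λ = 0.775161, cos λ = -0.631764.
North component: ΔN = −sin φ cos λ·ΔX − sin φ sin λ·ΔY + cos φ·ΔZ = −(-0.025007)(-0.631764)(-250) − (-0.025007)(0.775161)(599) + (0.999687)(336) = 351.46 m.
1° of latitude spans 111000 m, so Δφ = 351.46 / 111000 × 3600 = 11.399″.

Δφ = 11.4″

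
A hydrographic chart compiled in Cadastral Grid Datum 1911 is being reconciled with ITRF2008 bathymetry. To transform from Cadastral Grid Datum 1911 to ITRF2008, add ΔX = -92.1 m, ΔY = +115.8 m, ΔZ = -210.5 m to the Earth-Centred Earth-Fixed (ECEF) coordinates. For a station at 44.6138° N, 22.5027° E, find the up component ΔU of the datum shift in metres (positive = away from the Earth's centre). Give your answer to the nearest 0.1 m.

ΔU = -176.9 m

At φ = 44.6138°, λ = 22.5027°: sin φ = 0.702325, cos φ = 0.711857, sin λ = 0.382727, cos λ = 0.923861.
ΔU = cos φ cos λ·ΔX + cos φ sin λ·ΔY + sin φ·ΔZ = (0.711857)(0.923861)(-92.1) + (0.711857)(0.382727)(115.8) + (0.702325)(-210.5) = -176.86 m.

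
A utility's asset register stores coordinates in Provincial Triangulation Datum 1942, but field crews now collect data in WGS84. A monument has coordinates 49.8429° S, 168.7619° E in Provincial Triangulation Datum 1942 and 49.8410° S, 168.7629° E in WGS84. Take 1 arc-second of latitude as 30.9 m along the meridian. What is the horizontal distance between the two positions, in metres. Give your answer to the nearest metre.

223 m

Δφ = -49.8410° − -49.8429° = +0.0019°; Δλ = 168.7629° − 168.7619° = +0.0010°.
1° of latitude = 3600 × 30.90 = 111240 m.
ΔN = Δφ × 111240 = 211.4 m; ΔE = Δλ × 111240 × cos(-49.8429°) = +0.0010 × 111240 × 0.644886 = 71.7 m.
Distance = √(ΔE² + ΔN²) = √(71.7² + 211.4²) = 223.2 m.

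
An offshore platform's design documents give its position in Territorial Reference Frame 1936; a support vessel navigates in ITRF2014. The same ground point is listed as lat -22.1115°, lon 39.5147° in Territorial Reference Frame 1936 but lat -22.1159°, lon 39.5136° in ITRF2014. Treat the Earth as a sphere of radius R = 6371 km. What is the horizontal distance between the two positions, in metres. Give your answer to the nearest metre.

502 m

Δφ = -22.1159° − -22.1115° = -0.0044°; Δλ = 39.5136° − 39.5147° = -0.0011°.
1° along a meridian = πR/180 = 111195 m.
ΔN = Δφ × 111195 = -489.3 m; ΔE = Δλ × 111195 × cos(-22.1115°) = -0.0011 × 111195 × 0.926453 = -113.3 m.
Distance = √(ΔE² + ΔN²) = √((-113.3)² + (-489.3)²) = 502.2 m.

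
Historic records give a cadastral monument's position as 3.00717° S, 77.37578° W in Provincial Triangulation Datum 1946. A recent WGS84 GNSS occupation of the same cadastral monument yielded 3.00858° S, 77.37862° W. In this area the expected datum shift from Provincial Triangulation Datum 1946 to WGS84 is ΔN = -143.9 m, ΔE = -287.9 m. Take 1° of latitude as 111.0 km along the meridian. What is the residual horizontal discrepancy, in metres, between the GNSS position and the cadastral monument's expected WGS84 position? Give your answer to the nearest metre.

30 m

Observed coordinate differences: Δφ = -0.00141°, Δλ = -0.00284°.
Converting to metres (1° lat = 111000 m, cos φ = 0.998623): observed ΔN = -156.5 m, observed ΔE = -314.8 m.
Subtracting the expected shift leaves a residual of -156.5 − (-143.9) = -12.6 m north and -314.8 − (-287.9) = -26.9 m east.
Residual distance = √((-12.6)² + (-26.9)²) = 29.7 m.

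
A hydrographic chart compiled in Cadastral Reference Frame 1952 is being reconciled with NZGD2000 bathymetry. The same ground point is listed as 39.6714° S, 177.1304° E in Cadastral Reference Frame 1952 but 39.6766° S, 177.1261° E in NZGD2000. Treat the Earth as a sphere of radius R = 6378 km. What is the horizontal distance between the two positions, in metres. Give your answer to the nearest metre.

686 m

Δφ = -39.6766° − -39.6714° = -0.0052°; Δλ = 177.1261° − 177.1304° = -0.0043°.
1° along a meridian = πR/180 = 111317 m.
ΔN = Δφ × 111317 = -578.8 m; ΔE = Δλ × 111317 × cos(-39.6714°) = -0.0043 × 111317 × 0.769718 = -368.4 m.
Distance = √(ΔE² + ΔN²) = √((-368.4)² + (-578.8)²) = 686.2 m.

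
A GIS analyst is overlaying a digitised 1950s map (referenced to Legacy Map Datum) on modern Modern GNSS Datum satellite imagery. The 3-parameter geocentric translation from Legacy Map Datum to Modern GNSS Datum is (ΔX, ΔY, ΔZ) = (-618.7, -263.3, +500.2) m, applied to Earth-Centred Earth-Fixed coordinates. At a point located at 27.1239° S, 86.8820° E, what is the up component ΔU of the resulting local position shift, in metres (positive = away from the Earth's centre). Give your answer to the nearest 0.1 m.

The local up (radial) axis is (cos φ cos λ, cos φ sin λ, sin φ), giving ΔU = -29.952 − 233.996 − 228.049 = -492.00 m.

ΔU = -492.0 m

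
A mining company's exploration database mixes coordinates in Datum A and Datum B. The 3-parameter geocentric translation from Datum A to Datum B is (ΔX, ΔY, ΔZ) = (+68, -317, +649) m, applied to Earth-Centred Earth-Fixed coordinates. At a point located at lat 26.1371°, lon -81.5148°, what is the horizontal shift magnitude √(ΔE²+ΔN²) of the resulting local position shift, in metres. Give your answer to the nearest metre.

441 m

The local east axis at (φ, λ) is (−sin λ, cos λ, 0), so ΔE = −sin(-81.5148°)·68 + cos(-81.5148°)·(-317) = 20.48 m.
The local north axis is (−sin φ cos λ, −sin φ sin λ, cos φ), giving ΔN = -4.420 − 138.116 + 582.635 = 440.10 m.
Horizontal magnitude = √(ΔE² + ΔN²) = √(20.48² + 440.10²) = 440.57 m.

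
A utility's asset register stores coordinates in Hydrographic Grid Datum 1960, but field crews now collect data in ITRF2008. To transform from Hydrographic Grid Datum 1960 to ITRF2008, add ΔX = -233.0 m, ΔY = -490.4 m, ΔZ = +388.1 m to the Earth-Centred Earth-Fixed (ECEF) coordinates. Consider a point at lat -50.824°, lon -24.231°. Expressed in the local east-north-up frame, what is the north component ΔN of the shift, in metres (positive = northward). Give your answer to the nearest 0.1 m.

At φ = -50.824°, λ = -24.231°: sin φ = -0.775209, cos φ = 0.631705, sin λ = -0.410416, cos λ = 0.911898.
ΔN = −sin φ cos λ·ΔX − sin φ sin λ·ΔY + cos φ·ΔZ = −(-0.775209)(0.911898)(-233.0) − (-0.775209)(-0.410416)(-490.4) + (0.631705)(388.1) = 236.48 m.

ΔN = 236.5 m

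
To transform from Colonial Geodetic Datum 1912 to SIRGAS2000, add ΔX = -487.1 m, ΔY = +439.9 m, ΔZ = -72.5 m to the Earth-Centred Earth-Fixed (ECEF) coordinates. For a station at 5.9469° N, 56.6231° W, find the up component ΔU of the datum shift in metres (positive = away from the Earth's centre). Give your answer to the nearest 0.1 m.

The local up (radial) axis is (cos φ cos λ, cos φ sin λ, sin φ), giving ΔU = -266.533 − 365.370 − 7.511 = -639.41 m.

ΔU = -639.4 m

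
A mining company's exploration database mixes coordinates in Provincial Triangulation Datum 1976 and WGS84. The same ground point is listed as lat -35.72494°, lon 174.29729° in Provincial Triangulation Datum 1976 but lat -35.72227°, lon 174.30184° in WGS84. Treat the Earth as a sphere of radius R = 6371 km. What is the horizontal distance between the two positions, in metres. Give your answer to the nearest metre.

Δφ = -35.72227° − -35.72494° = +0.00267°; Δλ = 174.30184° − 174.29729° = +0.00455°.
1° along a meridian = πR/180 = 111195 m.
ΔN = Δφ × 111195 = 296.9 m; ΔE = Δλ × 111195 × cos(-35.72494°) = +0.00455 × 111195 × 0.811829 = 410.7 m.
Distance = √(ΔE² + ΔN²) = √(410.7² + 296.9²) = 506.8 m.

507 m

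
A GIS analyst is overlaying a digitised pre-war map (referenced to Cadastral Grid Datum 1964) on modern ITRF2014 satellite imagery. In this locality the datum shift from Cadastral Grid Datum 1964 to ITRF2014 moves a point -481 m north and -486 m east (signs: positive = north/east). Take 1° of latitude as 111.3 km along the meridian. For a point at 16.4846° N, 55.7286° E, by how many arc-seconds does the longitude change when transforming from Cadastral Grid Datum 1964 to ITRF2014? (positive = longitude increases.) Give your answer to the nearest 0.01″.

Δλ = -16.39″

At latitude 16.4846°, cos φ = 0.958896.
1° of longitude at this latitude = 111.3 × cos φ = 106.73 km, so Δλ = -486.0 / 106725.1 = -0.0045538° = -16.394″.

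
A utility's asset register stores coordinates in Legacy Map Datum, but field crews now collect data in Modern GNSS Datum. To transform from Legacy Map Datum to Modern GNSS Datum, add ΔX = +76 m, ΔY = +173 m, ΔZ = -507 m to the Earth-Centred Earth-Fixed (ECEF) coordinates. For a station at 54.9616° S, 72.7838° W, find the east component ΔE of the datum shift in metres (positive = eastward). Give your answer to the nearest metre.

The local east axis at (φ, λ) is (−sin λ, cos λ, 0), so ΔE = −sin(-72.7838°)·76 + cos(-72.7838°)·173 = 123.80 m.

ΔE = 124 m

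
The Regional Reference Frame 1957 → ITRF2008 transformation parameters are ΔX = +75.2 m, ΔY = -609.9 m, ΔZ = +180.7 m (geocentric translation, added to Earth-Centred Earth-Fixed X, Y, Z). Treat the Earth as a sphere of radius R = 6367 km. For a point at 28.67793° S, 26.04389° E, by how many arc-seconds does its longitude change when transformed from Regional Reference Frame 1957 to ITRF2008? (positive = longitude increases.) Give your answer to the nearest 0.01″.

Δλ = -21.45″

sin φ = -0.479886, cos φ = 0.877331, sin λ = 0.439060, cos λ = 0.898458.
East component: ΔE = −sin λ·ΔX + cos λ·ΔY = −(0.439060)(75.2) + (0.898458)(-609.9) = -580.99 m.
1° of latitude spans πR/180 = 111125 m; at latitude φ, 1° of longitude spans that × cos φ = 97493.5 m, so Δλ = -580.99 / 97493.5 × 3600 = -21.453″.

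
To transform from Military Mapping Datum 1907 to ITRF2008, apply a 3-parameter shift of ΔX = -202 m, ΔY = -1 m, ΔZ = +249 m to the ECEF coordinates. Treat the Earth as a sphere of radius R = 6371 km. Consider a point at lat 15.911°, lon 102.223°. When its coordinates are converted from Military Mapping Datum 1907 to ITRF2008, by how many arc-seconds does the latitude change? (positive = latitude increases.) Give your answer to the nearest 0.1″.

sin φ = 0.274144, cos φ = 0.961689, sin λ = 0.977331, cos λ = -0.211717.
North component: ΔN = −sin φ cos λ·ΔX − sin φ sin λ·ΔY + cos φ·ΔZ = −(0.274144)(-0.211717)(-202) − (0.274144)(0.977331)(-1) + (0.961689)(249) = 228.00 m.
1° of latitude spans πR/180 = 111195 m, so Δφ = 228.00 / 111195 × 3600 = 7.382″.

Δφ = 7.4″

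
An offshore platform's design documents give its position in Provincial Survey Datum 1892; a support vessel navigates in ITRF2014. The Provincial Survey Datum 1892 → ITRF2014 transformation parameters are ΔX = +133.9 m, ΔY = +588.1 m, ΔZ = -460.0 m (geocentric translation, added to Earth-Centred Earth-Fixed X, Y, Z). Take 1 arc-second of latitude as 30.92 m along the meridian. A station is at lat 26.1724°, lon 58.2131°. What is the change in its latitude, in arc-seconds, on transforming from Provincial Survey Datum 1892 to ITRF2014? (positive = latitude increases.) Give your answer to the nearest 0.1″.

sin φ = 0.441074, cos φ = 0.897471, sin λ = 0.850013, cos λ = 0.526761.
North component: ΔN = −sin φ cos λ·ΔX − sin φ sin λ·ΔY + cos φ·ΔZ = −(0.441074)(0.526761)(133.9) − (0.441074)(0.850013)(588.1) + (0.897471)(-460.0) = -664.44 m.
1° of latitude spans 3600 × 30.92 = 111312 m, so Δφ = -664.44 / 111312 × 3600 = -21.489″.

Δφ = -21.5″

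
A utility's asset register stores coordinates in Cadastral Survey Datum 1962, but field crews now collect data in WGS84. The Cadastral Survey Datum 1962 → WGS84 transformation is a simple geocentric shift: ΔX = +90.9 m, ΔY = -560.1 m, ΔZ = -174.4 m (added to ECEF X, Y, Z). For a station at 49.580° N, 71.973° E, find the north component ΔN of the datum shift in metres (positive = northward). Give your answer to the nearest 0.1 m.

ΔN = 271.0 m

At φ = 49.580°, λ = 71.973°: sin φ = 0.761312, cos φ = 0.648386, sin λ = 0.950911, cos λ = 0.309465.
ΔN = −sin φ cos λ·ΔX − sin φ sin λ·ΔY + cos φ·ΔZ = −(0.761312)(0.309465)(90.9) − (0.761312)(0.950911)(-560.1) + (0.648386)(-174.4) = 270.98 m.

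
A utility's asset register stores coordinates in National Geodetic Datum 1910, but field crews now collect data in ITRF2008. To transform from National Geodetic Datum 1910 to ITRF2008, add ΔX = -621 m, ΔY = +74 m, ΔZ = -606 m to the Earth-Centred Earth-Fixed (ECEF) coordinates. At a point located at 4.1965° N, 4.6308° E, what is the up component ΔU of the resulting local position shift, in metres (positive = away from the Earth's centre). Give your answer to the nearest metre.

The local up (radial) axis is (cos φ cos λ, cos φ sin λ, sin φ), giving ΔU = -617.313 + 5.958 − 44.345 = -655.70 m.

ΔU = -656 m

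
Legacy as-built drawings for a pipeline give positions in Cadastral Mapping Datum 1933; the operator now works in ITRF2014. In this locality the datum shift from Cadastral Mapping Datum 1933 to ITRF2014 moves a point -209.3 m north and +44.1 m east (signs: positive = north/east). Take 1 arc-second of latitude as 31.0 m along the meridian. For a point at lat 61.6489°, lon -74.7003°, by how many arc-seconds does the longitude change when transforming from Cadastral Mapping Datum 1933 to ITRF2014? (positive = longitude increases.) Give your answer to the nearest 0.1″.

Δλ = 3.0″

At latitude 61.6489°, cos φ = 0.474873.
1″ of longitude at this latitude = 31.00 × cos φ = 14.7211 m, so Δλ = 44.1 / 14.7211 = 2.996″.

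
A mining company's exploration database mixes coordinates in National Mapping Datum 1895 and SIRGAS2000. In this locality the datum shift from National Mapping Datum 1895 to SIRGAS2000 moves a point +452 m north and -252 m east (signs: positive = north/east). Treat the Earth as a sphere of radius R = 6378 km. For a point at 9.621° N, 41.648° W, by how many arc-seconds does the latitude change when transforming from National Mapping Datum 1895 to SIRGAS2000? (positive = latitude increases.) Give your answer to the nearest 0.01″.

Δφ = 14.62″

On a sphere of radius R, 1 rad of latitude = R, so Δφ = ΔN / R = 452.0 / 6378000 = 7.0869e-05 rad = 14.618″.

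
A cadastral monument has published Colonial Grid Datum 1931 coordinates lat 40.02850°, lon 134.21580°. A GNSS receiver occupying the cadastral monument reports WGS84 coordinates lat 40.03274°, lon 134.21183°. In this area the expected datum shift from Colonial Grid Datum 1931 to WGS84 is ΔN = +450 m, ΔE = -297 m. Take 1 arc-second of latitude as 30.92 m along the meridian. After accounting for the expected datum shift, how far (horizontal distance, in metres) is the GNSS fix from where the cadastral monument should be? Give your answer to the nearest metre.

Observed coordinate differences: Δφ = +0.00424°, Δλ = -0.00397°.
Converting to metres (1° lat = 111312 m, cos φ = 0.765725): observed ΔN = 472.0 m, observed ΔE = -338.4 m.
Subtracting the expected shift leaves a residual of 472.0 − (450) = 22.0 m north and -338.4 − (-297) = -41.4 m east.
Residual distance = √(22.0² + (-41.4)²) = 46.8 m.

47 m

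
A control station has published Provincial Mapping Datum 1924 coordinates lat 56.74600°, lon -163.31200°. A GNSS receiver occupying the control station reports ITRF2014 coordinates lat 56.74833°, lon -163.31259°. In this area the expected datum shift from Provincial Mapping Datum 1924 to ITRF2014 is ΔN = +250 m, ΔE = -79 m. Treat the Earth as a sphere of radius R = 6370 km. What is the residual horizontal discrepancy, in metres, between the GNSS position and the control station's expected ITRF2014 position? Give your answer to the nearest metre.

Observed coordinate differences: Δφ = +0.00233°, Δλ = -0.00059°.
Converting to metres (1° lat = 111177 m, cos φ = 0.548352): observed ΔN = 259.0 m, observed ΔE = -36.0 m.
Subtracting the expected shift leaves a residual of 259.0 − (250) = 9.0 m north and -36.0 − (-79) = 43.0 m east.
Residual distance = √(9.0² + 43.0²) = 44.0 m.

44 m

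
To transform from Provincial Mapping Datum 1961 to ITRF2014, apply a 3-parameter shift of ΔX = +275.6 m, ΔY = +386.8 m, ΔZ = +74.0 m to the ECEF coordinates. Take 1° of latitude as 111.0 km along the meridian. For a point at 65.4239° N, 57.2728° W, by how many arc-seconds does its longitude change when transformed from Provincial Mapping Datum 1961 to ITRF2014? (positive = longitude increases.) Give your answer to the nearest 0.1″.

sin φ = 0.909410, cos φ = 0.415901, sin λ = -0.841254, cos λ = 0.540640.
East component: ΔE = −sin λ·ΔX + cos λ·ΔY = −(-0.841254)(275.6) + (0.540640)(386.8) = 440.97 m.
1° of latitude spans 111000 m; at latitude φ, 1° of longitude spans that × cos φ = 46165.1 m, so Δλ = 440.97 / 46165.1 × 3600 = 34.387″.

Δλ = 34.4″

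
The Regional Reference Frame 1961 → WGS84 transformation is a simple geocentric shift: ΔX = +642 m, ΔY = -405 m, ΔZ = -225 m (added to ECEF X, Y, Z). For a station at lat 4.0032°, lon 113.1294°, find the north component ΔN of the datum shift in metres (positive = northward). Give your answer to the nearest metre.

At φ = 4.0032°, λ = 113.1294°: sin φ = 0.069812, cos φ = 0.997560, sin λ = 0.919620, cos λ = -0.392809.
ΔN = −sin φ cos λ·ΔX − sin φ sin λ·ΔY + cos φ·ΔZ = −(0.069812)(-0.392809)(642) − (0.069812)(0.919620)(-405) + (0.997560)(-225) = -180.84 m.

ΔN = -181 m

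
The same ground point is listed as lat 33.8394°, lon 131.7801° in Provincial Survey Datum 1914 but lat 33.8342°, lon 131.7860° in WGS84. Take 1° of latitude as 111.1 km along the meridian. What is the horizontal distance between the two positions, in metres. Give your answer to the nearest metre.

Δφ = 33.8342° − 33.8394° = -0.0052°; Δλ = 131.7860° − 131.7801° = +0.0059°.
ΔN = Δφ × 111100 = -577.7 m; ΔE = Δλ × 111100 × cos(33.8394°) = +0.0059 × 111100 × 0.830602 = 544.5 m.
Distance = √(ΔE² + ΔN²) = √(544.5² + (-577.7)²) = 793.8 m.

794 m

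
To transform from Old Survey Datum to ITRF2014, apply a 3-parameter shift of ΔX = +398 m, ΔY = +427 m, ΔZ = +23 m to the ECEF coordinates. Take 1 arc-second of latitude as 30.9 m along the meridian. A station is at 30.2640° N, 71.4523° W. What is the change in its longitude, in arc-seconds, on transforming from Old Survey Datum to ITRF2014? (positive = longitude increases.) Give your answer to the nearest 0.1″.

Δλ = 19.2″

sin φ = 0.503985, cos φ = 0.863712, sin λ = -0.948059, cos λ = 0.318094.
East component: ΔE = −sin λ·ΔX + cos λ·ΔY = −(-0.948059)(398) + (0.318094)(427) = 513.15 m.
1° of latitude spans 3600 × 30.90 = 111240 m; at latitude φ, 1° of longitude spans that × cos φ = 96079.4 m, so Δλ = 513.15 / 96079.4 × 3600 = 19.227″.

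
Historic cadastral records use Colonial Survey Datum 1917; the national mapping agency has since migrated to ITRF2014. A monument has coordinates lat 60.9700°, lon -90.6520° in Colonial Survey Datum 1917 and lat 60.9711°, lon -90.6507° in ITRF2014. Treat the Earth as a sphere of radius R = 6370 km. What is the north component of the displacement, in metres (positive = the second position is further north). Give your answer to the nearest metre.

ΔN = 122 m

Δφ = 60.9711° − 60.9700° = +0.0011°; Δλ = -90.6507° − -90.6520° = +0.0013°.
1° along a meridian = πR/180 = 111177 m.
ΔN = Δφ × 111177 = 122.3 m; ΔE = Δλ × 111177 × cos(60.9700°) = +0.0013 × 111177 × 0.485268 = 70.1 m.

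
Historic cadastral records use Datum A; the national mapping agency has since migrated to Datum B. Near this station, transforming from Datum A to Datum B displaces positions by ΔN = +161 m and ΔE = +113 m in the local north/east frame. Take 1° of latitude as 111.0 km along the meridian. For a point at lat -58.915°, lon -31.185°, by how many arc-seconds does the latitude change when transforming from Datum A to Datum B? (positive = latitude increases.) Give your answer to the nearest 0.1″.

1° of latitude = 111.0 km, so Δφ = 161.0 / 111000 = 0.0014505° = 5.222″.

Δφ = 5.2″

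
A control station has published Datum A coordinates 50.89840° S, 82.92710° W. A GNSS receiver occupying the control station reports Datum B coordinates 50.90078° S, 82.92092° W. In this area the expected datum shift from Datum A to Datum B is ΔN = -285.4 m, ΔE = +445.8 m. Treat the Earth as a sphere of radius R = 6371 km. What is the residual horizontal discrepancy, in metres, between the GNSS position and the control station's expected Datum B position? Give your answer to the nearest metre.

Observed coordinate differences: Δφ = -0.00238°, Δλ = +0.00618°.
Converting to metres (1° lat = 111195 m, cos φ = 0.630697): observed ΔN = -264.6 m, observed ΔE = 433.4 m.
Subtracting the expected shift leaves a residual of -264.6 − (-285.4) = 20.8 m north and 433.4 − (445.8) = -12.4 m east.
Residual distance = √(20.8² + (-12.4)²) = 24.2 m.

24 m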